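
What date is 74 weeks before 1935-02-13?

Subtracting 74 weeks = 518 days from February 13, 1935.
Going back 13 days from February 13, 1935 reaches the end of the previous month; 518 − 13 = 505 left.
January 1935 has 31 days: 505 − 31 = 474 left.
December 1934 has 31 days: 474 − 31 = 443 left.
November 1934 has 30 days: 443 − 30 = 413 left.
October 1934 has 31 days: 413 − 31 = 382 left.
September 1934 has 30 days: 382 − 30 = 352 left.
August 1934 has 31 days: 352 − 31 = 321 left.
July 1934 has 31 days: 321 − 31 = 290 left.
June 1934 has 30 days: 290 − 30 = 260 left.
May 1934 has 31 days: 260 − 31 = 229 left.
April 1934 has 30 days: 229 − 30 = 199 left.
March 1934 has 31 days: 199 − 31 = 168 left.
February 1934 has 28 days (1934 is not a leap year): 168 − 28 = 140 left.
January 1934 has 31 days: 140 − 31 = 109 left.
December 1933 has 31 days: 109 − 31 = 78 left.
November 1933 has 30 days: 78 − 30 = 48 left.
October 1933 has 31 days: 48 − 31 = 17 left.
September 1933 has 30 days; 30 − 17 = 13 → September 13, 1933.

September 13, 1933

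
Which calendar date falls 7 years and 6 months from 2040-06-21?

Counting forward 7 years and 6 months from June 21, 2040.
+7 years → 2047; month 6 + 6 = 12 → December 2047.
Day 21 is valid in December, giving December 21, 2047.

December 21, 2047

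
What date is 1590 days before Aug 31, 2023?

Subtracting 1590 days from August 31, 2023.
Going back 31 days from August 31, 2023 reaches the end of the previous month; 1590 − 31 = 1559 left.
July 2023 has 31 days: 1559 − 31 = 1528 left.
June 2023 has 30 days: 1528 − 30 = 1498 left.
May 2023 has 31 days: 1498 − 31 = 1467 left.
April 2023 has 30 days: 1467 − 30 = 1437 left.
March 2023 has 31 days: 1437 − 31 = 1406 left.
February 2023 has 28 days (2023 is not a leap year): 1406 − 28 = 1378 left.
January 2023 has 31 days: 1378 − 31 = 1347 left.
December 2022 has 31 days: 1347 − 31 = 1316 left.
November 2022 has 30 days: 1316 − 30 = 1286 left.
October 2022 has 31 days: 1286 − 31 = 1255 left.
September 2022 has 30 days: 1255 − 30 = 1225 left.
August 2022 has 31 days: 1225 − 31 = 1194 left.
July 2022 has 31 days: 1194 − 31 = 1163 left.
June 2022 has 30 days: 1163 − 30 = 1133 left.
May 2022 has 31 days: 1133 − 31 = 1102 left.
April 2022 has 30 days: 1102 − 30 = 1072 left.
March 2022 has 31 days: 1072 − 31 = 1041 left.
February 2022 has 28 days (2022 is not a leap year): 1041 − 28 = 1013 left.
January 2022 has 31 days: 1013 − 31 = 982 left.
December 2021 has 31 days: 982 − 31 = 951 left.
November 2021 has 30 days: 951 − 30 = 921 left.
October 2021 has 31 days: 921 − 31 = 890 left.
September 2021 has 30 days: 890 − 30 = 860 left.
August 2021 has 31 days: 860 − 31 = 829 left.
July 2021 has 31 days: 829 − 31 = 798 left.
June 2021 has 30 days: 798 − 30 = 768 left.
May 2021 has 31 days: 768 − 31 = 737 left.
April 2021 has 30 days: 737 − 30 = 707 left.
March 2021 has 31 days: 707 − 31 = 676 left.
February 2021 has 28 days (2021 is not a leap year): 676 − 28 = 648 left.
January 2021 has 31 days: 648 − 31 = 617 left.
December 2020 has 31 days: 617 − 31 = 586 left.
November 2020 has 30 days: 586 − 30 = 556 left.
October 2020 has 31 days: 556 − 31 = 525 left.
September 2020 has 30 days: 525 − 30 = 495 left.
August 2020 has 31 days: 495 − 31 = 464 left.
July 2020 has 31 days: 464 − 31 = 433 left.
June 2020 has 30 days: 433 − 30 = 403 left.
May 2020 has 31 days: 403 − 31 = 372 left.
April 2020 has 30 days: 372 − 30 = 342 left.
March 2020 has 31 days: 342 − 31 = 311 left.
February 2020 has 29 days (2020 is a leap year): 311 − 29 = 282 left.
January 2020 has 31 days: 282 − 31 = 251 left.
December 2019 has 31 days: 251 − 31 = 220 left.
November 2019 has 30 days: 220 − 30 = 190 left.
October 2019 has 31 days: 190 − 31 = 159 left.
September 2019 has 30 days: 159 − 30 = 129 left.
August 2019 has 31 days: 129 − 31 = 98 left.
July 2019 has 31 days: 98 − 31 = 67 left.
June 2019 has 30 days: 67 − 30 = 37 left.
May 2019 has 31 days: 37 − 31 = 6 left.
April 2019 has 30 days; 30 − 6 = 24 → April 24, 2019.

April 24, 2019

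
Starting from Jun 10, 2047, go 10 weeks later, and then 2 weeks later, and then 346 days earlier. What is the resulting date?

September 21, 2046

Adding 10 weeks (= 70 days) from June 10, 2047:
June has 30 days, so 30 − 10 = 20 days remain after June 10, 2047; 70 − 20 = 50 left.
July 2047 has 31 days: 50 − 31 = 19 left.
19 days into August 2047 → August 19, 2047.
Advancing 2 weeks (= 14 days) from August 19, 2047:
August has 31 days, so 31 − 19 = 12 days remain after August 19, 2047; 14 − 12 = 2 left.
2 days into September 2047 → September 2, 2047.
Subtracting 346 days from September 2, 2047:
Going back 2 days from September 2, 2047 reaches the end of the previous month; 346 − 2 = 344 left.
August 2047 has 31 days: 344 − 31 = 313 left.
July 2047 has 31 days: 313 − 31 = 282 left.
June 2047 has 30 days: 282 − 30 = 252 left.
May 2047 has 31 days: 252 − 31 = 221 left.
April 2047 has 30 days: 221 − 30 = 191 left.
March 2047 has 31 days: 191 − 31 = 160 left.
February 2047 has 28 days (2047 is not a leap year): 160 − 28 = 132 left.
January 2047 has 31 days: 132 − 31 = 101 left.
December 2046 has 31 days: 101 − 31 = 70 left.
November 2046 has 30 days: 70 − 30 = 40 left.
October 2046 has 31 days: 40 − 31 = 9 left.
September 2046 has 30 days; 30 − 9 = 21 → September 21, 2046.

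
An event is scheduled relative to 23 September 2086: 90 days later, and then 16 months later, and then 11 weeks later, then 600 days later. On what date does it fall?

Advancing 90 days from September 23, 2086:
September has 30 days, so 30 − 23 = 7 days remain after September 23, 2086; 90 − 7 = 83 left.
October 2086 has 31 days: 83 − 31 = 52 left.
November 2086 has 30 days: 52 − 30 = 22 left.
22 days into December 2086 → December 22, 2086.
Adding 16 months from December 22, 2086:
month 12 + 16 = 28, which is month 4 of year 2088 → April 2088.
Day 22 is valid in April, giving April 22, 2088.
Adding 11 weeks (= 77 days) from April 22, 2088:
April has 30 days, so 30 − 22 = 8 days remain after April 22, 2088; 77 − 8 = 69 left.
May 2088 has 31 days: 69 − 31 = 38 left.
June 2088 has 30 days: 38 − 30 = 8 left.
8 days into July 2088 → July 8, 2088.
Counting forward 600 days from July 8, 2088:
July has 31 days, so 31 − 8 = 23 days remain after July 8, 2088; 600 − 23 = 577 left.
August 2088 has 31 days: 577 − 31 = 546 left.
September 2088 has 30 days: 546 − 30 = 516 left.
October 2088 has 31 days: 516 − 31 = 485 left.
November 2088 has 30 days: 485 − 30 = 455 left.
December 2088 has 31 days: 455 − 31 = 424 left.
January 2089 has 31 days: 424 − 31 = 393 left.
February 2089 has 28 days (2089 is not a leap year): 393 − 28 = 365 left.
March 2089 has 31 days: 365 − 31 = 334 left.
April 2089 has 30 days: 334 − 30 = 304 left.
May 2089 has 31 days: 304 − 31 = 273 left.
June 2089 has 30 days: 273 − 30 = 243 left.
July 2089 has 31 days: 243 − 31 = 212 left.
August 2089 has 31 days: 212 − 31 = 181 left.
September 2089 has 30 days: 181 − 30 = 151 left.
October 2089 has 31 days: 151 − 31 = 120 left.
November 2089 has 30 days: 120 − 30 = 90 left.
December 2089 has 31 days: 90 − 31 = 59 left.
January 2090 has 31 days: 59 − 31 = 28 left.
28 days into February 2090 → February 28, 2090.

February 28, 2090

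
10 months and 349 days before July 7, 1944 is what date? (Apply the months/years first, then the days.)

September 23, 1942

Subtracting 10 months and 349 days from July 7, 1944: first the month/year part, then the days.
month 7 − 10 = -3, which is month 9 of year 1943 → September 1943.
Day 7 is valid in September, giving September 7, 1943.
Now subtract 349 days from September 7, 1943.
Going back 7 days from September 7, 1943 reaches the end of the previous month; 349 − 7 = 342 left.
August 1943 has 31 days: 342 − 31 = 311 left.
July 1943 has 31 days: 311 − 31 = 280 left.
June 1943 has 30 days: 280 − 30 = 250 left.
May 1943 has 31 days: 250 − 31 = 219 left.
April 1943 has 30 days: 219 − 30 = 189 left.
March 1943 has 31 days: 189 − 31 = 158 left.
February 1943 has 28 days (1943 is not a leap year): 158 − 28 = 130 left.
January 1943 has 31 days: 130 − 31 = 99 left.
December 1942 has 31 days: 99 − 31 = 68 left.
November 1942 has 30 days: 68 − 30 = 38 left.
October 1942 has 31 days: 38 − 31 = 7 left.
September 1942 has 30 days; 30 − 7 = 23 → September 23, 1942.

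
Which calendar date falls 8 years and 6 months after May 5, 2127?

November 5, 2135

Adding 8 years and 6 months from May 5, 2127.
+8 years → 2135; month 5 + 6 = 11 → November 2135.
Day 5 is valid in November, giving November 5, 2135.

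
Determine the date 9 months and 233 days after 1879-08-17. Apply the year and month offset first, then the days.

January 5, 1881

Adding 9 months and 233 days from August 17, 1879: first the month/year part, then the days.
month 8 + 9 = 17, which is month 5 of year 1880 → May 1880.
Day 17 is valid in May, giving May 17, 1880.
Now add 233 days from May 17, 1880.
May has 31 days, so 31 − 17 = 14 days remain after May 17, 1880; 233 − 14 = 219 left.
June 1880 has 30 days: 219 − 30 = 189 left.
July 1880 has 31 days: 189 − 31 = 158 left.
August 1880 has 31 days: 158 − 31 = 127 left.
September 1880 has 30 days: 127 − 30 = 97 left.
October 1880 has 31 days: 97 − 31 = 66 left.
November 1880 has 30 days: 66 − 30 = 36 left.
December 1880 has 31 days: 36 − 31 = 5 left.
5 days into January 1881 → January 5, 1881.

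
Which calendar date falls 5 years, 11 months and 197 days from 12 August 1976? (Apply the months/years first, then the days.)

Counting forward 5 years, 11 months and 197 days from August 12, 1976: first the month/year part, then the days.
+5 years → 1981; month 8 + 11 = 19, which is month 7 of year 1982 → July 1982.
Day 12 is valid in July, giving July 12, 1982.
Now add 197 days from July 12, 1982.
July has 31 days, so 31 − 12 = 19 days remain after July 12, 1982; 197 − 19 = 178 left.
August 1982 has 31 days: 178 − 31 = 147 left.
September 1982 has 30 days: 147 − 30 = 117 left.
October 1982 has 31 days: 117 − 31 = 86 left.
November 1982 has 30 days: 86 − 30 = 56 left.
December 1982 has 31 days: 56 − 31 = 25 left.
25 days into January 1983 → January 25, 1983.

January 25, 1983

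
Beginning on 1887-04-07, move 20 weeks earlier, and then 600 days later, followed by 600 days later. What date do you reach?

Counting back 20 weeks (= 140 days) from April 7, 1887:
Going back 7 days from April 7, 1887 reaches the end of the previous month; 140 − 7 = 133 left.
March 1887 has 31 days: 133 − 31 = 102 left.
February 1887 has 28 days (1887 is not a leap year): 102 − 28 = 74 left.
January 1887 has 31 days: 74 − 31 = 43 left.
December 1886 has 31 days: 43 − 31 = 12 left.
November 1886 has 30 days; 30 − 12 = 18 → November 18, 1886.
Counting forward 600 days from November 18, 1886:
November has 30 days, so 30 − 18 = 12 days remain after November 18, 1886; 600 − 12 = 588 left.
December 1886 has 31 days: 588 − 31 = 557 left.
January 1887 has 31 days: 557 − 31 = 526 left.
February 1887 has 28 days (1887 is not a leap year): 526 − 28 = 498 left.
March 1887 has 31 days: 498 − 31 = 467 left.
April 1887 has 30 days: 467 − 30 = 437 left.
May 1887 has 31 days: 437 − 31 = 406 left.
June 1887 has 30 days: 406 − 30 = 376 left.
July 1887 has 31 days: 376 − 31 = 345 left.
August 1887 has 31 days: 345 − 31 = 314 left.
September 1887 has 30 days: 314 − 30 = 284 left.
October 1887 has 31 days: 284 − 31 = 253 left.
November 1887 has 30 days: 253 − 30 = 223 left.
December 1887 has 31 days: 223 − 31 = 192 left.
January 1888 has 31 days: 192 − 31 = 161 left.
February 1888 has 29 days (1888 is a leap year): 161 − 29 = 132 left.
March 1888 has 31 days: 132 − 31 = 101 left.
April 1888 has 30 days: 101 − 30 = 71 left.
May 1888 has 31 days: 71 − 31 = 40 left.
June 1888 has 30 days: 40 − 30 = 10 left.
10 days into July 1888 → July 10, 1888.
Adding 600 days from July 10, 1888:
July has 31 days, so 31 − 10 = 21 days remain after July 10, 1888; 600 − 21 = 579 left.
August 1888 has 31 days: 579 − 31 = 548 left.
September 1888 has 30 days: 548 − 30 = 518 left.
October 1888 has 31 days: 518 − 31 = 487 left.
November 1888 has 30 days: 487 − 30 = 457 left.
December 1888 has 31 days: 457 − 31 = 426 left.
January 1889 has 31 days: 426 − 31 = 395 left.
February 1889 has 28 days (1889 is not a leap year): 395 − 28 = 367 left.
March 1889 has 31 days: 367 − 31 = 336 left.
April 1889 has 30 days: 336 − 30 = 306 left.
May 1889 has 31 days: 306 − 31 = 275 left.
June 1889 has 30 days: 275 − 30 = 245 left.
July 1889 has 31 days: 245 − 31 = 214 left.
August 1889 has 31 days: 214 − 31 = 183 left.
September 1889 has 30 days: 183 − 30 = 153 left.
October 1889 has 31 days: 153 − 31 = 122 left.
November 1889 has 30 days: 122 − 30 = 92 left.
December 1889 has 31 days: 92 − 31 = 61 left.
January 1890 has 31 days: 61 − 31 = 30 left.
February 1890 has 28 days (1890 is not a leap year): 30 − 28 = 2 left.
2 days into March 1890 → March 2, 1890.

March 2, 1890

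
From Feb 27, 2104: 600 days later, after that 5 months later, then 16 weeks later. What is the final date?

July 9, 2106

Adding 600 days from February 27, 2104:
February has 29 days, so 29 − 27 = 2 days remain after February 27, 2104; 600 − 2 = 598 left.
March 2104 has 31 days: 598 − 31 = 567 left.
April 2104 has 30 days: 567 − 30 = 537 left.
May 2104 has 31 days: 537 − 31 = 506 left.
June 2104 has 30 days: 506 − 30 = 476 left.
July 2104 has 31 days: 476 − 31 = 445 left.
August 2104 has 31 days: 445 − 31 = 414 left.
September 2104 has 30 days: 414 − 30 = 384 left.
October 2104 has 31 days: 384 − 31 = 353 left.
November 2104 has 30 days: 353 − 30 = 323 left.
December 2104 has 31 days: 323 − 31 = 292 left.
January 2105 has 31 days: 292 − 31 = 261 left.
February 2105 has 28 days (2105 is not a leap year): 261 − 28 = 233 left.
March 2105 has 31 days: 233 − 31 = 202 left.
April 2105 has 30 days: 202 − 30 = 172 left.
May 2105 has 31 days: 172 − 31 = 141 left.
June 2105 has 30 days: 141 − 30 = 111 left.
July 2105 has 31 days: 111 − 31 = 80 left.
August 2105 has 31 days: 80 − 31 = 49 left.
September 2105 has 30 days: 49 − 30 = 19 left.
19 days into October 2105 → October 19, 2105.
Counting forward 5 months from October 19, 2105:
month 10 + 5 = 15, which is month 3 of year 2106 → March 2106.
Day 19 is valid in March, giving March 19, 2106.
Adding 16 weeks (= 112 days) from March 19, 2106:
March has 31 days, so 31 − 19 = 12 days remain after March 19, 2106; 112 − 12 = 100 left.
April 2106 has 30 days: 100 − 30 = 70 left.
May 2106 has 31 days: 70 − 31 = 39 left.
June 2106 has 30 days: 39 − 30 = 9 left.
9 days into July 2106 → July 9, 2106.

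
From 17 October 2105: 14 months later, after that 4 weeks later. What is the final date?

January 14, 2107

Advancing 14 months from October 17, 2105:
month 10 + 14 = 24, which is month 12 of year 2106 → December 2106.
Day 17 is valid in December, giving December 17, 2106.
Advancing 4 weeks (= 28 days) from December 17, 2106:
December has 31 days, so 31 − 17 = 14 days remain after December 17, 2106; 28 − 14 = 14 left.
14 days into January 2107 → January 14, 2107.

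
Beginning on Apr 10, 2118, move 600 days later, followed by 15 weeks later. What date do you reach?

March 15, 2120

Adding 600 days from April 10, 2118:
April has 30 days, so 30 − 10 = 20 days remain after April 10, 2118; 600 − 20 = 580 left.
May 2118 has 31 days: 580 − 31 = 549 left.
June 2118 has 30 days: 549 − 30 = 519 left.
July 2118 has 31 days: 519 − 31 = 488 left.
August 2118 has 31 days: 488 − 31 = 457 left.
September 2118 has 30 days: 457 − 30 = 427 left.
October 2118 has 31 days: 427 − 31 = 396 left.
November 2118 has 30 days: 396 − 30 = 366 left.
December 2118 has 31 days: 366 − 31 = 335 left.
January 2119 has 31 days: 335 − 31 = 304 left.
February 2119 has 28 days (2119 is not a leap year): 304 − 28 = 276 left.
March 2119 has 31 days: 276 − 31 = 245 left.
April 2119 has 30 days: 245 − 30 = 215 left.
May 2119 has 31 days: 215 − 31 = 184 left.
June 2119 has 30 days: 184 − 30 = 154 left.
July 2119 has 31 days: 154 − 31 = 123 left.
August 2119 has 31 days: 123 − 31 = 92 left.
September 2119 has 30 days: 92 − 30 = 62 left.
October 2119 has 31 days: 62 − 31 = 31 left.
November 2119 has 30 days: 31 − 30 = 1 left.
1 day into December 2119 → December 1, 2119.
Adding 15 weeks (= 105 days) from December 1, 2119:
December has 31 days, so 31 − 1 = 30 days remain after December 1, 2119; 105 − 30 = 75 left.
January 2120 has 31 days: 75 − 31 = 44 left.
February 2120 has 29 days (2120 is a leap year): 44 − 29 = 15 left.
15 days into March 2120 → March 15, 2120.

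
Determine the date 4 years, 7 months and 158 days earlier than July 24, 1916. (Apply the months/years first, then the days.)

Going back 4 years, 7 months and 158 days from July 24, 1916: first the month/year part, then the days.
-4 years → 1912; month 7 − 7 = 0, which is month 12 of year 1911 → December 1911.
Day 24 is valid in December, giving December 24, 1911.
Now subtract 158 days from December 24, 1911.
Going back 24 days from December 24, 1911 reaches the end of the previous month; 158 − 24 = 134 left.
November 1911 has 30 days: 134 − 30 = 104 left.
October 1911 has 31 days: 104 − 31 = 73 left.
September 1911 has 30 days: 73 − 30 = 43 left.
August 1911 has 31 days: 43 − 31 = 12 left.
July 1911 has 31 days; 31 − 12 = 19 → July 19, 1911.

July 19, 1911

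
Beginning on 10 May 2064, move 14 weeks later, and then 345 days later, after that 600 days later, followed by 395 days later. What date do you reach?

Adding 14 weeks (= 98 days) from May 10, 2064:
May has 31 days, so 31 − 10 = 21 days remain after May 10, 2064; 98 − 21 = 77 left.
June 2064 has 30 days: 77 − 30 = 47 left.
July 2064 has 31 days: 47 − 31 = 16 left.
16 days into August 2064 → August 16, 2064.
Advancing 345 days from August 16, 2064:
August has 31 days, so 31 − 16 = 15 days remain after August 16, 2064; 345 − 15 = 330 left.
September 2064 has 30 days: 330 − 30 = 300 left.
October 2064 has 31 days: 300 − 31 = 269 left.
November 2064 has 30 days: 269 − 30 = 239 left.
December 2064 has 31 days: 239 − 31 = 208 left.
January 2065 has 31 days: 208 − 31 = 177 left.
February 2065 has 28 days (2065 is not a leap year): 177 − 28 = 149 left.
March 2065 has 31 days: 149 − 31 = 118 left.
April 2065 has 30 days: 118 − 30 = 88 left.
May 2065 has 31 days: 88 − 31 = 57 left.
June 2065 has 30 days: 57 − 30 = 27 left.
27 days into July 2065 → July 27, 2065.
Advancing 600 days from July 27, 2065:
July has 31 days, so 31 − 27 = 4 days remain after July 27, 2065; 600 − 4 = 596 left.
August 2065 has 31 days: 596 − 31 = 565 left.
September 2065 has 30 days: 565 − 30 = 535 left.
October 2065 has 31 days: 535 − 31 = 504 left.
November 2065 has 30 days: 504 − 30 = 474 left.
December 2065 has 31 days: 474 − 31 = 443 left.
January 2066 has 31 days: 443 − 31 = 412 left.
February 2066 has 28 days (2066 is not a leap year): 412 − 28 = 384 left.
March 2066 has 31 days: 384 − 31 = 353 left.
April 2066 has 30 days: 353 − 30 = 323 left.
May 2066 has 31 days: 323 − 31 = 292 left.
June 2066 has 30 days: 292 − 30 = 262 left.
July 2066 has 31 days: 262 − 31 = 231 left.
August 2066 has 31 days: 231 − 31 = 200 left.
September 2066 has 30 days: 200 − 30 = 170 left.
October 2066 has 31 days: 170 − 31 = 139 left.
November 2066 has 30 days: 139 − 30 = 109 left.
December 2066 has 31 days: 109 − 31 = 78 left.
January 2067 has 31 days: 78 − 31 = 47 left.
February 2067 has 28 days (2067 is not a leap year): 47 − 28 = 19 left.
19 days into March 2067 → March 19, 2067.
Advancing 395 days from March 19, 2067:
March has 31 days, so 31 − 19 = 12 days remain after March 19, 2067; 395 − 12 = 383 left.
April 2067 has 30 days: 383 − 30 = 353 left.
May 2067 has 31 days: 353 − 31 = 322 left.
June 2067 has 30 days: 322 − 30 = 292 left.
July 2067 has 31 days: 292 − 31 = 261 left.
August 2067 has 31 days: 261 − 31 = 230 left.
September 2067 has 30 days: 230 − 30 = 200 left.
October 2067 has 31 days: 200 − 31 = 169 left.
November 2067 has 30 days: 169 − 30 = 139 left.
December 2067 has 31 days: 139 − 31 = 108 left.
January 2068 has 31 days: 108 − 31 = 77 left.
February 2068 has 29 days (2068 is a leap year): 77 − 29 = 48 left.
March 2068 has 31 days: 48 − 31 = 17 left.
17 days into April 2068 → April 17, 2068.

April 17, 2068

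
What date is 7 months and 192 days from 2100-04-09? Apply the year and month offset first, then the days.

Counting forward 7 months and 192 days from April 9, 2100: first the month/year part, then the days.
month 4 + 7 = 11 → November 2100.
Day 9 is valid in November, giving November 9, 2100.
Now add 192 days from November 9, 2100.
November has 30 days, so 30 − 9 = 21 days remain after November 9, 2100; 192 − 21 = 171 left.
December 2100 has 31 days: 171 − 31 = 140 left.
January 2101 has 31 days: 140 − 31 = 109 left.
February 2101 has 28 days (2101 is not a leap year): 109 − 28 = 81 left.
March 2101 has 31 days: 81 − 31 = 50 left.
April 2101 has 30 days: 50 − 30 = 20 left.
20 days into May 2101 → May 20, 2101.

May 20, 2101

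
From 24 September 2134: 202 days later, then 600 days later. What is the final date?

December 4, 2136

Counting forward 202 days from September 24, 2134:
September has 30 days, so 30 − 24 = 6 days remain after September 24, 2134; 202 − 6 = 196 left.
October 2134 has 31 days: 196 − 31 = 165 left.
November 2134 has 30 days: 165 − 30 = 135 left.
December 2134 has 31 days: 135 − 31 = 104 left.
January 2135 has 31 days: 104 − 31 = 73 left.
February 2135 has 28 days (2135 is not a leap year): 73 − 28 = 45 left.
March 2135 has 31 days: 45 − 31 = 14 left.
14 days into April 2135 → April 14, 2135.
Counting forward 600 days from April 14, 2135:
April has 30 days, so 30 − 14 = 16 days remain after April 14, 2135; 600 − 16 = 584 left.
May 2135 has 31 days: 584 − 31 = 553 left.
June 2135 has 30 days: 553 − 30 = 523 left.
July 2135 has 31 days: 523 − 31 = 492 left.
August 2135 has 31 days: 492 − 31 = 461 left.
September 2135 has 30 days: 461 − 30 = 431 left.
October 2135 has 31 days: 431 − 31 = 400 left.
November 2135 has 30 days: 400 − 30 = 370 left.
December 2135 has 31 days: 370 − 31 = 339 left.
January 2136 has 31 days: 339 − 31 = 308 left.
February 2136 has 29 days (2136 is a leap year): 308 − 29 = 279 left.
March 2136 has 31 days: 279 − 31 = 248 left.
April 2136 has 30 days: 248 − 30 = 218 left.
May 2136 has 31 days: 218 − 31 = 187 left.
June 2136 has 30 days: 187 − 30 = 157 left.
July 2136 has 31 days: 157 − 31 = 126 left.
August 2136 has 31 days: 126 − 31 = 95 left.
September 2136 has 30 days: 95 − 30 = 65 left.
October 2136 has 31 days: 65 − 31 = 34 left.
November 2136 has 30 days: 34 − 30 = 4 left.
4 days into December 2136 → December 4, 2136.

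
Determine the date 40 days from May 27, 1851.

Counting forward 40 days from May 27, 1851.
May has 31 days, so 31 − 27 = 4 days remain after May 27, 1851; 40 − 4 = 36 left.
June 1851 has 30 days: 36 − 30 = 6 left.
6 days into July 1851 → July 6, 1851.

July 6, 1851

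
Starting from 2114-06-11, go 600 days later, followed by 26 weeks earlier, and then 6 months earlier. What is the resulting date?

Adding 600 days from June 11, 2114:
June has 30 days, so 30 − 11 = 19 days remain after June 11, 2114; 600 − 19 = 581 left.
July 2114 has 31 days: 581 − 31 = 550 left.
August 2114 has 31 days: 550 − 31 = 519 left.
September 2114 has 30 days: 519 − 30 = 489 left.
October 2114 has 31 days: 489 − 31 = 458 left.
November 2114 has 30 days: 458 − 30 = 428 left.
December 2114 has 31 days: 428 − 31 = 397 left.
January 2115 has 31 days: 397 − 31 = 366 left.
February 2115 has 28 days (2115 is not a leap year): 366 − 28 = 338 left.
March 2115 has 31 days: 338 − 31 = 307 left.
April 2115 has 30 days: 307 − 30 = 277 left.
May 2115 has 31 days: 277 − 31 = 246 left.
June 2115 has 30 days: 246 − 30 = 216 left.
July 2115 has 31 days: 216 − 31 = 185 left.
August 2115 has 31 days: 185 − 31 = 154 left.
September 2115 has 30 days: 154 − 30 = 124 left.
October 2115 has 31 days: 124 − 31 = 93 left.
November 2115 has 30 days: 93 − 30 = 63 left.
December 2115 has 31 days: 63 − 31 = 32 left.
January 2116 has 31 days: 32 − 31 = 1 left.
1 day into February 2116 → February 1, 2116.
Subtracting 26 weeks (= 182 days) from February 1, 2116:
Going back 1 day from February 1, 2116 reaches the end of the previous month; 182 − 1 = 181 left.
January 2116 has 31 days: 181 − 31 = 150 left.
December 2115 has 31 days: 150 − 31 = 119 left.
November 2115 has 30 days: 119 − 30 = 89 left.
October 2115 has 31 days: 89 − 31 = 58 left.
September 2115 has 30 days: 58 − 30 = 28 left.
August 2115 has 31 days; 31 − 28 = 3 → August 3, 2115.
Subtracting 6 months from August 3, 2115:
month 8 − 6 = 2 → February 2115.
Day 3 is valid in February, giving February 3, 2115.

February 3, 2115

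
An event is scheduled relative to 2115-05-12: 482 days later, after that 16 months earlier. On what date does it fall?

Adding 482 days from May 12, 2115:
May has 31 days, so 31 − 12 = 19 days remain after May 12, 2115; 482 − 19 = 463 left.
June 2115 has 30 days: 463 − 30 = 433 left.
July 2115 has 31 days: 433 − 31 = 402 left.
August 2115 has 31 days: 402 − 31 = 371 left.
September 2115 has 30 days: 371 − 30 = 341 left.
October 2115 has 31 days: 341 − 31 = 310 left.
November 2115 has 30 days: 310 − 30 = 280 left.
December 2115 has 31 days: 280 − 31 = 249 left.
January 2116 has 31 days: 249 − 31 = 218 left.
February 2116 has 29 days (2116 is a leap year): 218 − 29 = 189 left.
March 2116 has 31 days: 189 − 31 = 158 left.
April 2116 has 30 days: 158 − 30 = 128 left.
May 2116 has 31 days: 128 − 31 = 97 left.
June 2116 has 30 days: 97 − 30 = 67 left.
July 2116 has 31 days: 67 − 31 = 36 left.
August 2116 has 31 days: 36 − 31 = 5 left.
5 days into September 2116 → September 5, 2116.
Going back 16 months from September 5, 2116:
month 9 − 16 = -7, which is month 5 of year 2115 → May 2115.
Day 5 is valid in May, giving May 5, 2115.

May 5, 2115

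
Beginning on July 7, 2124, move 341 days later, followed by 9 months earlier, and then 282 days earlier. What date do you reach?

December 6, 2123

Advancing 341 days from July 7, 2124:
July has 31 days, so 31 − 7 = 24 days remain after July 7, 2124; 341 − 24 = 317 left.
August 2124 has 31 days: 317 − 31 = 286 left.
September 2124 has 30 days: 286 − 30 = 256 left.
October 2124 has 31 days: 256 − 31 = 225 left.
November 2124 has 30 days: 225 − 30 = 195 left.
December 2124 has 31 days: 195 − 31 = 164 left.
January 2125 has 31 days: 164 − 31 = 133 left.
February 2125 has 28 days (2125 is not a leap year): 133 − 28 = 105 left.
March 2125 has 31 days: 105 − 31 = 74 left.
April 2125 has 30 days: 74 − 30 = 44 left.
May 2125 has 31 days: 44 − 31 = 13 left.
13 days into June 2125 → June 13, 2125.
Subtracting 9 months from June 13, 2125:
month 6 − 9 = -3, which is month 9 of year 2124 → September 2124.
Day 13 is valid in September, giving September 13, 2124.
Going back 282 days from September 13, 2124:
Going back 13 days from September 13, 2124 reaches the end of the previous month; 282 − 13 = 269 left.
August 2124 has 31 days: 269 − 31 = 238 left.
July 2124 has 31 days: 238 − 31 = 207 left.
June 2124 has 30 days: 207 − 30 = 177 left.
May 2124 has 31 days: 177 − 31 = 146 left.
April 2124 has 30 days: 146 − 30 = 116 left.
March 2124 has 31 days: 116 − 31 = 85 left.
February 2124 has 29 days (2124 is a leap year): 85 − 29 = 56 left.
January 2124 has 31 days: 56 − 31 = 25 left.
December 2123 has 31 days; 31 − 25 = 6 → December 6, 2123.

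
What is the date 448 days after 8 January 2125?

April 1, 2126

Advancing 448 days from January 8, 2125.
January has 31 days, so 31 − 8 = 23 days remain after January 8, 2125; 448 − 23 = 425 left.
February 2125 has 28 days (2125 is not a leap year): 425 − 28 = 397 left.
March 2125 has 31 days: 397 − 31 = 366 left.
April 2125 has 30 days: 366 − 30 = 336 left.
May 2125 has 31 days: 336 − 31 = 305 left.
June 2125 has 30 days: 305 − 30 = 275 left.
July 2125 has 31 days: 275 − 31 = 244 left.
August 2125 has 31 days: 244 − 31 = 213 left.
September 2125 has 30 days: 213 − 30 = 183 left.
October 2125 has 31 days: 183 − 31 = 152 left.
November 2125 has 30 days: 152 − 30 = 122 left.
December 2125 has 31 days: 122 − 31 = 91 left.
January 2126 has 31 days: 91 − 31 = 60 left.
February 2126 has 28 days (2126 is not a leap year): 60 − 28 = 32 left.
March 2126 has 31 days: 32 − 31 = 1 left.
1 day into April 2126 → April 1, 2126.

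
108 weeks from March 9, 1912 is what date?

April 4, 1914

Counting forward 108 weeks = 756 days from March 9, 1912.
March has 31 days, so 31 − 9 = 22 days remain after March 9, 1912; 756 − 22 = 734 left.
April 1912 has 30 days: 734 − 30 = 704 left.
May 1912 has 31 days: 704 − 31 = 673 left.
June 1912 has 30 days: 673 − 30 = 643 left.
July 1912 has 31 days: 643 − 31 = 612 left.
August 1912 has 31 days: 612 − 31 = 581 left.
September 1912 has 30 days: 581 − 30 = 551 left.
October 1912 has 31 days: 551 − 31 = 520 left.
November 1912 has 30 days: 520 − 30 = 490 left.
December 1912 has 31 days: 490 − 31 = 459 left.
January 1913 has 31 days: 459 − 31 = 428 left.
February 1913 has 28 days (1913 is not a leap year): 428 − 28 = 400 left.
March 1913 has 31 days: 400 − 31 = 369 left.
April 1913 has 30 days: 369 − 30 = 339 left.
May 1913 has 31 days: 339 − 31 = 308 left.
June 1913 has 30 days: 308 − 30 = 278 left.
July 1913 has 31 days: 278 − 31 = 247 left.
August 1913 has 31 days: 247 − 31 = 216 left.
September 1913 has 30 days: 216 − 30 = 186 left.
October 1913 has 31 days: 186 − 31 = 155 left.
November 1913 has 30 days: 155 − 30 = 125 left.
December 1913 has 31 days: 125 − 31 = 94 left.
January 1914 has 31 days: 94 − 31 = 63 left.
February 1914 has 28 days (1914 is not a leap year): 63 − 28 = 35 left.
March 1914 has 31 days: 35 − 31 = 4 left.
4 days into April 1914 → April 4, 1914.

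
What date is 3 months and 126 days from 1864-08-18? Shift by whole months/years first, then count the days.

Counting forward 3 months and 126 days from August 18, 1864: first the month/year part, then the days.
month 8 + 3 = 11 → November 1864.
Day 18 is valid in November, giving November 18, 1864.
Now add 126 days from November 18, 1864.
November has 30 days, so 30 − 18 = 12 days remain after November 18, 1864; 126 − 12 = 114 left.
December 1864 has 31 days: 114 − 31 = 83 left.
January 1865 has 31 days: 83 − 31 = 52 left.
February 1865 has 28 days (1865 is not a leap year): 52 − 28 = 24 left.
24 days into March 1865 → March 24, 1865.

March 24, 1865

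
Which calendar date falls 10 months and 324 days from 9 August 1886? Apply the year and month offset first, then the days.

April 28, 1888

Counting forward 10 months and 324 days from August 9, 1886: first the month/year part, then the days.
month 8 + 10 = 18, which is month 6 of year 1887 → June 1887.
Day 9 is valid in June, giving June 9, 1887.
Now add 324 days from June 9, 1887.
June has 30 days, so 30 − 9 = 21 days remain after June 9, 1887; 324 − 21 = 303 left.
July 1887 has 31 days: 303 − 31 = 272 left.
August 1887 has 31 days: 272 − 31 = 241 left.
September 1887 has 30 days: 241 − 30 = 211 left.
October 1887 has 31 days: 211 − 31 = 180 left.
November 1887 has 30 days: 180 − 30 = 150 left.
December 1887 has 31 days: 150 − 31 = 119 left.
January 1888 has 31 days: 119 − 31 = 88 left.
February 1888 has 29 days (1888 is a leap year): 88 − 29 = 59 left.
March 1888 has 31 days: 59 − 31 = 28 left.
28 days into April 1888 → April 28, 1888.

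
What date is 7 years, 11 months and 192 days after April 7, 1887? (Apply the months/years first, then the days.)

Advancing 7 years, 11 months and 192 days from April 7, 1887: first the month/year part, then the days.
+7 years → 1894; month 4 + 11 = 15, which is month 3 of year 1895 → March 1895.
Day 7 is valid in March, giving March 7, 1895.
Now add 192 days from March 7, 1895.
March has 31 days, so 31 − 7 = 24 days remain after March 7, 1895; 192 − 24 = 168 left.
April 1895 has 30 days: 168 − 30 = 138 left.
May 1895 has 31 days: 138 − 31 = 107 left.
June 1895 has 30 days: 107 − 30 = 77 left.
July 1895 has 31 days: 77 − 31 = 46 left.
August 1895 has 31 days: 46 − 31 = 15 left.
15 days into September 1895 → September 15, 1895.

September 15, 1895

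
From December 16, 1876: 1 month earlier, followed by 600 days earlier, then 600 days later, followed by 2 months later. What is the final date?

January 16, 1877

Subtracting 1 month from December 16, 1876:
month 12 − 1 = 11 → November 1876.
Day 16 is valid in November, giving November 16, 1876.
Subtracting 600 days from November 16, 1876:
Going back 16 days from November 16, 1876 reaches the end of the previous month; 600 − 16 = 584 left.
October 1876 has 31 days: 584 − 31 = 553 left.
September 1876 has 30 days: 553 − 30 = 523 left.
August 1876 has 31 days: 523 − 31 = 492 left.
July 1876 has 31 days: 492 − 31 = 461 left.
June 1876 has 30 days: 461 − 30 = 431 left.
May 1876 has 31 days: 431 − 31 = 400 left.
April 1876 has 30 days: 400 − 30 = 370 left.
March 1876 has 31 days: 370 − 31 = 339 left.
February 1876 has 29 days (1876 is a leap year): 339 − 29 = 310 left.
January 1876 has 31 days: 310 − 31 = 279 left.
December 1875 has 31 days: 279 − 31 = 248 left.
November 1875 has 30 days: 248 − 30 = 218 left.
October 1875 has 31 days: 218 − 31 = 187 left.
September 1875 has 30 days: 187 − 30 = 157 left.
August 1875 has 31 days: 157 − 31 = 126 left.
July 1875 has 31 days: 126 − 31 = 95 left.
June 1875 has 30 days: 95 − 30 = 65 left.
May 1875 has 31 days: 65 − 31 = 34 left.
April 1875 has 30 days: 34 − 30 = 4 left.
March 1875 has 31 days; 31 − 4 = 27 → March 27, 1875.
Adding 600 days from March 27, 1875:
March has 31 days, so 31 − 27 = 4 days remain after March 27, 1875; 600 − 4 = 596 left.
April 1875 has 30 days: 596 − 30 = 566 left.
May 1875 has 31 days: 566 − 31 = 535 left.
June 1875 has 30 days: 535 − 30 = 505 left.
July 1875 has 31 days: 505 − 31 = 474 left.
August 1875 has 31 days: 474 − 31 = 443 left.
September 1875 has 30 days: 443 − 30 = 413 left.
October 1875 has 31 days: 413 − 31 = 382 left.
November 1875 has 30 days: 382 − 30 = 352 left.
December 1875 has 31 days: 352 − 31 = 321 left.
January 1876 has 31 days: 321 − 31 = 290 left.
February 1876 has 29 days (1876 is a leap year): 290 − 29 = 261 left.
March 1876 has 31 days: 261 − 31 = 230 left.
April 1876 has 30 days: 230 − 30 = 200 left.
May 1876 has 31 days: 200 − 31 = 169 left.
June 1876 has 30 days: 169 − 30 = 139 left.
July 1876 has 31 days: 139 − 31 = 108 left.
August 1876 has 31 days: 108 − 31 = 77 left.
September 1876 has 30 days: 77 − 30 = 47 left.
October 1876 has 31 days: 47 − 31 = 16 left.
16 days into November 1876 → November 16, 1876.
Counting forward 2 months from November 16, 1876:
month 11 + 2 = 13, which is month 1 of year 1877 → January 1877.
Day 16 is valid in January, giving January 16, 1877.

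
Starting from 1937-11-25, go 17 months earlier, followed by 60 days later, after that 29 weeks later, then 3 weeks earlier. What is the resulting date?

Going back 17 months from November 25, 1937:
month 11 − 17 = -6, which is month 6 of year 1936 → June 1936.
Day 25 is valid in June, giving June 25, 1936.
Adding 60 days from June 25, 1936:
June has 30 days, so 30 − 25 = 5 days remain after June 25, 1936; 60 − 5 = 55 left.
July 1936 has 31 days: 55 − 31 = 24 left.
24 days into August 1936 → August 24, 1936.
Advancing 29 weeks (= 203 days) from August 24, 1936:
August has 31 days, so 31 − 24 = 7 days remain after August 24, 1936; 203 − 7 = 196 left.
September 1936 has 30 days: 196 − 30 = 166 left.
October 1936 has 31 days: 166 − 31 = 135 left.
November 1936 has 30 days: 135 − 30 = 105 left.
December 1936 has 31 days: 105 − 31 = 74 left.
January 1937 has 31 days: 74 − 31 = 43 left.
February 1937 has 28 days (1937 is not a leap year): 43 − 28 = 15 left.
15 days into March 1937 → March 15, 1937.
Subtracting 3 weeks (= 21 days) from March 15, 1937:
Going back 15 days from March 15, 1937 reaches the end of the previous month; 21 − 15 = 6 left.
February 1937 has 28 days; 28 − 6 = 22 → February 22, 1937.

February 22, 1937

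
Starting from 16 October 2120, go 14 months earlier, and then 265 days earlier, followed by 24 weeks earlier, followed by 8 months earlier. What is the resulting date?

Subtracting 14 months from October 16, 2120:
month 10 − 14 = -4, which is month 8 of year 2119 → August 2119.
Day 16 is valid in August, giving August 16, 2119.
Counting back 265 days from August 16, 2119:
Going back 16 days from August 16, 2119 reaches the end of the previous month; 265 − 16 = 249 left.
July 2119 has 31 days: 249 − 31 = 218 left.
June 2119 has 30 days: 218 − 30 = 188 left.
May 2119 has 31 days: 188 − 31 = 157 left.
April 2119 has 30 days: 157 − 30 = 127 left.
March 2119 has 31 days: 127 − 31 = 96 left.
February 2119 has 28 days (2119 is not a leap year): 96 − 28 = 68 left.
January 2119 has 31 days: 68 − 31 = 37 left.
December 2118 has 31 days: 37 − 31 = 6 left.
November 2118 has 30 days; 30 − 6 = 24 → November 24, 2118.
Subtracting 24 weeks (= 168 days) from November 24, 2118:
Going back 24 days from November 24, 2118 reaches the end of the previous month; 168 − 24 = 144 left.
October 2118 has 31 days: 144 − 31 = 113 left.
September 2118 has 30 days: 113 − 30 = 83 left.
August 2118 has 31 days: 83 − 31 = 52 left.
July 2118 has 31 days: 52 − 31 = 21 left.
June 2118 has 30 days; 30 − 21 = 9 → June 9, 2118.
Going back 8 months from June 9, 2118:
month 6 − 8 = -2, which is month 10 of year 2117 → October 2117.
Day 9 is valid in October, giving October 9, 2117.

October 9, 2117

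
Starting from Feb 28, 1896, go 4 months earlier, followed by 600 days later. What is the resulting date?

Going back 4 months from February 28, 1896:
month 2 − 4 = -2, which is month 10 of year 1895 → October 1895.
Day 28 is valid in October, giving October 28, 1895.
Counting forward 600 days from October 28, 1895:
October has 31 days, so 31 − 28 = 3 days remain after October 28, 1895; 600 − 3 = 597 left.
November 1895 has 30 days: 597 − 30 = 567 left.
December 1895 has 31 days: 567 − 31 = 536 left.
January 1896 has 31 days: 536 − 31 = 505 left.
February 1896 has 29 days (1896 is a leap year): 505 − 29 = 476 left.
March 1896 has 31 days: 476 − 31 = 445 left.
April 1896 has 30 days: 445 − 30 = 415 left.
May 1896 has 31 days: 415 − 31 = 384 left.
June 1896 has 30 days: 384 − 30 = 354 left.
July 1896 has 31 days: 354 − 31 = 323 left.
August 1896 has 31 days: 323 − 31 = 292 left.
September 1896 has 30 days: 292 − 30 = 262 left.
October 1896 has 31 days: 262 − 31 = 231 left.
November 1896 has 30 days: 231 − 30 = 201 left.
December 1896 has 31 days: 201 − 31 = 170 left.
January 1897 has 31 days: 170 − 31 = 139 left.
February 1897 has 28 days (1897 is not a leap year): 139 − 28 = 111 left.
March 1897 has 31 days: 111 − 31 = 80 left.
April 1897 has 30 days: 80 − 30 = 50 left.
May 1897 has 31 days: 50 − 31 = 19 left.
19 days into June 1897 → June 19, 1897.

June 19, 1897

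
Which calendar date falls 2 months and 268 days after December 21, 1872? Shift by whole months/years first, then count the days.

November 16, 1873

Adding 2 months and 268 days from December 21, 1872: first the month/year part, then the days.
month 12 + 2 = 14, which is month 2 of year 1873 → February 1873.
Day 21 is valid in February, giving February 21, 1873.
Now add 268 days from February 21, 1873.
February has 28 days, so 28 − 21 = 7 days remain after February 21, 1873; 268 − 7 = 261 left.
March 1873 has 31 days: 261 − 31 = 230 left.
April 1873 has 30 days: 230 − 30 = 200 left.
May 1873 has 31 days: 200 − 31 = 169 left.
June 1873 has 30 days: 169 − 30 = 139 left.
July 1873 has 31 days: 139 − 31 = 108 left.
August 1873 has 31 days: 108 − 31 = 77 left.
September 1873 has 30 days: 77 − 30 = 47 left.
October 1873 has 31 days: 47 − 31 = 16 left.
16 days into November 1873 → November 16, 1873.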